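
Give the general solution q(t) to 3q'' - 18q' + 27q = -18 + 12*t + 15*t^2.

q = 5*t**2/9 + 32*t/27 + C1*exp(3*t) + C2*t*exp(3*t)

Divide through by 3: q'' - 6q' + 9q = -6 + 4*t + 5*t^2.
Characteristic equation r² - 6r + 9 = 0 has discriminant (-6)² - 4·(9) = 0, so r = 3 is a repeated root.
Hence q_h = (C1 + C2*t)*exp(3*t).
For the particular solution try q_p = A0 + A1*t + A2*t^2. Substituting and matching coefficients of each power of t gives A0 = 0, A1 = 32/27, A2 = 5/9, so q_p = 5*t^2/9 + 32*t/27.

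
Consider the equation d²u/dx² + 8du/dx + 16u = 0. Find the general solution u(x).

u = C1*exp(-4*x) + C2*x*exp(-4*x)

Characteristic equation r² + 8r + 16 = 0 has discriminant (8)² - 4·(16) = 0, so r = -4 is a repeated root.
Hence u_h = (C1 + C2*x)*exp(-4*x).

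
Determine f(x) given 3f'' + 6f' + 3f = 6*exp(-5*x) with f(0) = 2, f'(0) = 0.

f = exp(-5*x)/8 + 15*exp(-x)/8 + 5*x*exp(-x)/2

Divide through by 3: f'' + 2f' + f = 2*exp(-5*x).
Characteristic equation r² + 2r + 1 = 0 has discriminant (2)² - 4·(1) = 0, so r = -1 is a repeated root.
Hence f_h = (C1 + C2*x)*exp(-x).
Try f_p = A*exp(-5*x). Substituting into the equation and dividing by exp(-5*x) gives A = 1/8, so f_p = exp(-5*x)/8.
General solution: f = exp(-5*x)/8 + C1*exp(-x) + C2*x*exp(-x).
Apply the initial conditions: f(0) = 1/8 + C1 = 2 and f'(0) = -5/8 + C2 - C1 = 0. Solving gives C1 = 15/8, C2 = 5/2.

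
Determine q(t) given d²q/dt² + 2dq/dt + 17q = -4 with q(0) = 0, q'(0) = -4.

q = -4/17 - 16*exp(-t)*sin(4*t)/17 + 4*cos(4*t)*exp(-t)/17

Characteristic equation r² + 2r + 17 = 0 has discriminant (2)² - 4·(17) = -64 < 0, so r = -1 ± 4i.
Hence q_h = C1*cos(4*t)*exp(-t) + C2*exp(-t)*sin(4*t).
For the particular solution try q_p = A0. Substituting and matching coefficients of each power of t gives A0 = -4/17, so q_p = -4/17.
General solution: q = -4/17 + C1*cos(4*t)*exp(-t) + C2*exp(-t)*sin(4*t).
Apply the initial conditions: q(0) = -4/17 + C1 = 0 and q'(0) = -C1 + 4*C2 = -4. Solving gives C1 = 4/17, C2 = -16/17.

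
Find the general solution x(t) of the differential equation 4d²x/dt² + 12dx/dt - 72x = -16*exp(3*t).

Divide through by 4: x'' + 3x' - 18x = -4*exp(3*t).
Characteristic equation r² + 3r - 18 = 0 factors as (r + 6)(r - 3) = 0, so r = -6, 3.
Hence x_h = C1*exp(-6*t) + C2*exp(3*t).
Since exp(3*t) solves the homogeneous equation (r = 3 is a root of multiplicity 1), multiply the trial by t. Try x_p = A*t*exp(3*t). Substituting into the equation and dividing by exp(3*t) gives A = -4/9, so x_p = -4*t*exp(3*t)/9.

x = C1*exp(-6*t) + C2*exp(3*t) - 4*t*exp(3*t)/9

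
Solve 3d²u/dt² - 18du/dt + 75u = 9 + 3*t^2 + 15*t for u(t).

Divide through by 3: u'' - 6u' + 25u = 3 + t^2 + 5*t.
Characteristic equation r² - 6r + 25 = 0 has discriminant (-6)² - 4·(25) = -64 < 0, so r = 3 ± 4i.
Hence u_h = C1*cos(4*t)*exp(3*t) + C2*exp(3*t)*sin(4*t).
For the particular solution try u_p = A0 + A1*t + A2*t^2. Substituting and matching coefficients of each power of t gives A0 = 2647/15625, A1 = 137/625, A2 = 1/25, so u_p = 2647/15625 + t^2/25 + 137*t/625.

u = 2647/15625 + t**2/25 + 137*t/625 + C1*cos(4*t)*exp(3*t) + C2*exp(3*t)*sin(4*t)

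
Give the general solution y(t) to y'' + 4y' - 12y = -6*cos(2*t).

y = -3*sin(2*t)/20 + 3*cos(2*t)/10 + C1*exp(-6*t) + C2*exp(2*t)

Characteristic equation r² + 4r - 12 = 0 factors as (r + 6)(r - 2) = 0, so r = -6, 2.
Hence y_h = C1*exp(-6*t) + C2*exp(2*t).
Try y_p = A*cos(2*t) + B*sin(2*t). Substituting and equating the coefficients of cos(2t) and sin(2t) gives A = 3/10, B = -3/20, so y_p = -3*sin(2*t)/20 + 3*cos(2*t)/10.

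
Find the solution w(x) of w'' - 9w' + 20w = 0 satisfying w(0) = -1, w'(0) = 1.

Characteristic equation r² - 9r + 20 = 0 factors as (r - 4)(r - 5) = 0, so r = 4, 5.
Hence w_h = C1*exp(4*x) + C2*exp(5*x).
Apply the initial conditions: w(0) = C1 + C2 = -1 and w'(0) = 4*C1 + 5*C2 = 1. Solving gives C1 = -6, C2 = 5.

w = -6*exp(4*x) + 5*exp(5*x)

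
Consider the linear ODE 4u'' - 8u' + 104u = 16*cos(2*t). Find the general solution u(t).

u = -4*sin(2*t)/125 + 22*cos(2*t)/125 + C1*cos(5*t)*exp(t) + C2*exp(t)*sin(5*t)

Divide through by 4: u'' - 2u' + 26u = 4*cos(2*t).
Characteristic equation r² - 2r + 26 = 0 has discriminant (-2)² - 4·(26) = -100 < 0, so r = 1 ± 5i.
Hence u_h = C1*cos(5*t)*exp(t) + C2*exp(t)*sin(5*t).
Try u_p = A*cos(2*t) + B*sin(2*t). Substituting and equating the coefficients of cos(2t) and sin(2t) gives A = 22/125, B = -4/125, so u_p = -4*sin(2*t)/125 + 22*cos(2*t)/125.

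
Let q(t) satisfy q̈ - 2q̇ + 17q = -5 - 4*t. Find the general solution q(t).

Characteristic equation r² - 2r + 17 = 0 has discriminant (-2)² - 4·(17) = -64 < 0, so r = 1 ± 4i.
Hence q_h = C1*cos(4*t)*exp(t) + C2*exp(t)*sin(4*t).
For the particular solution try q_p = A0 + A1*t. Substituting and matching coefficients of each power of t gives A0 = -93/289, A1 = -4/17, so q_p = -93/289 - 4*t/17.

q = -93/289 - 4*t/17 + C1*cos(4*t)*exp(t) + C2*exp(t)*sin(4*t)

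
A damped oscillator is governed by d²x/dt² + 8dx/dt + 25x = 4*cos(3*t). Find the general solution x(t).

Characteristic equation r² + 8r + 25 = 0 has discriminant (8)² - 4·(25) = -36 < 0, so r = -4 ± 3i.
Hence x_h = C1*cos(3*t)*exp(-4*t) + C2*exp(-4*t)*sin(3*t).
Try x_p = A*cos(3*t) + B*sin(3*t). Substituting and equating the coefficients of cos(3t) and sin(3t) gives A = 1/13, B = 3/26, so x_p = cos(3*t)/13 + 3*sin(3*t)/26.

x = cos(3*t)/13 + 3*sin(3*t)/26 + C1*cos(3*t)*exp(-4*t) + C2*exp(-4*t)*sin(3*t)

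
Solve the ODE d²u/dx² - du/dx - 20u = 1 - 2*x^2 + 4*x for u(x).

u = -59/2000 - 21*x/100 + x**2/10 + C1*exp(-4*x) + C2*exp(5*x)

Characteristic equation r² - r - 20 = 0 factors as (r + 4)(r - 5) = 0, so r = -4, 5.
Hence u_h = C1*exp(-4*x) + C2*exp(5*x).
For the particular solution try u_p = A0 + A1*x + A2*x^2. Substituting and matching coefficients of each power of x gives A0 = -59/2000, A1 = -21/100, A2 = 1/10, so u_p = -59/2000 - 21*x/100 + x^2/10.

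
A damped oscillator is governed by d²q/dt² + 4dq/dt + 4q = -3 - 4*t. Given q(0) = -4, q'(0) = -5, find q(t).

q = 1/4 - t - 17*exp(-2*t)/4 - 25*t*exp(-2*t)/2

Characteristic equation r² + 4r + 4 = 0 has discriminant (4)² - 4·(4) = 0, so r = -2 is a repeated root.
Hence q_h = (C1 + C2*t)*exp(-2*t).
For the particular solution try q_p = A0 + A1*t. Substituting and matching coefficients of each power of t gives A0 = 1/4, A1 = -1, so q_p = 1/4 - t.
General solution: q = 1/4 - t + C1*exp(-2*t) + C2*t*exp(-2*t).
Apply the initial conditions: q(0) = 1/4 + C1 = -4 and q'(0) = -1 + C2 - 2*C1 = -5. Solving gives C1 = -17/4, C2 = -25/2.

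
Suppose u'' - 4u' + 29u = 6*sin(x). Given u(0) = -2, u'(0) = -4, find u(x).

u = 3*cos(x)/100 + 21*sin(x)/100 - 203*cos(5*x)*exp(2*x)/100 - 3*exp(2*x)*sin(5*x)/100

Characteristic equation r² - 4r + 29 = 0 has discriminant (-4)² - 4·(29) = -100 < 0, so r = 2 ± 5i.
Hence u_h = C1*cos(5*x)*exp(2*x) + C2*exp(2*x)*sin(5*x).
Try u_p = A*cos(x) + B*sin(x). Substituting and equating the coefficients of cos(x) and sin(x) gives A = 3/100, B = 21/100, so u_p = 3*cos(x)/100 + 21*sin(x)/100.
General solution: u = 3*cos(x)/100 + 21*sin(x)/100 + C1*cos(5*x)*exp(2*x) + C2*exp(2*x)*sin(5*x).
Apply the initial conditions: u(0) = 3/100 + C1 = -2 and u'(0) = 21/100 + 2*C1 + 5*C2 = -4. Solving gives C1 = -203/100, C2 = -3/100.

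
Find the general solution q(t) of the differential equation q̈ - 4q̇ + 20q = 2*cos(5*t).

q = -8*sin(5*t)/85 - 2*cos(5*t)/85 + C1*cos(4*t)*exp(2*t) + C2*exp(2*t)*sin(4*t)

Characteristic equation r² - 4r + 20 = 0 has discriminant (-4)² - 4·(20) = -64 < 0, so r = 2 ± 4i.
Hence q_h = C1*cos(4*t)*exp(2*t) + C2*exp(2*t)*sin(4*t).
Try q_p = A*cos(5*t) + B*sin(5*t). Substituting and equating the coefficients of cos(5t) and sin(5t) gives A = -2/85, B = -8/85, so q_p = -8*sin(5*t)/85 - 2*cos(5*t)/85.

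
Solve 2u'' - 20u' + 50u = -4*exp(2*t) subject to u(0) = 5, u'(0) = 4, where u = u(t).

u = -2*exp(2*t)/9 + 47*exp(5*t)/9 - 65*t*exp(5*t)/3

Divide through by 2: u'' - 10u' + 25u = -2*exp(2*t).
Characteristic equation r² - 10r + 25 = 0 has discriminant (-10)² - 4·(25) = 0, so r = 5 is a repeated root.
Hence u_h = (C1 + C2*t)*exp(5*t).
Try u_p = A*exp(2*t). Substituting into the equation and dividing by exp(2*t) gives A = -2/9, so u_p = -2*exp(2*t)/9.
General solution: u = -2*exp(2*t)/9 + C1*exp(5*t) + C2*t*exp(5*t).
Apply the initial conditions: u(0) = -2/9 + C1 = 5 and u'(0) = -4/9 + C2 + 5*C1 = 4. Solving gives C1 = 47/9, C2 = -65/3.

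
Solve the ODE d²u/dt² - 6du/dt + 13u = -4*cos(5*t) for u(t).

u = 4*cos(5*t)/87 + 10*sin(5*t)/87 + C1*cos(2*t)*exp(3*t) + C2*exp(3*t)*sin(2*t)

Characteristic equation r² - 6r + 13 = 0 has discriminant (-6)² - 4·(13) = -16 < 0, so r = 3 ± 2i.
Hence u_h = C1*cos(2*t)*exp(3*t) + C2*exp(3*t)*sin(2*t).
Try u_p = A*cos(5*t) + B*sin(5*t). Substituting and equating the coefficients of cos(5t) and sin(5t) gives A = 4/87, B = 10/87, so u_p = 4*cos(5*t)/87 + 10*sin(5*t)/87.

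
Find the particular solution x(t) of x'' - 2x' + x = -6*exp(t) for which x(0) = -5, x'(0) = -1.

x = -5*exp(t) - 3*t**2*exp(t) + 4*t*exp(t)

Characteristic equation r² - 2r + 1 = 0 has discriminant (-2)² - 4·(1) = 0, so r = 1 is a repeated root.
Hence x_h = (C1 + C2*t)*exp(t).
Since exp(t) solves the homogeneous equation (r = 1 is a root of multiplicity 2), multiply the trial by t^2. Try x_p = A*t^2*exp(t). Substituting into the equation and dividing by exp(t) gives A = -3, so x_p = -3*t^2*exp(t).
General solution: x = C1*exp(t) - 3*t^2*exp(t) + C2*t*exp(t).
Apply the initial conditions: x(0) = C1 = -5 and x'(0) = C1 + C2 = -1. Solving gives C1 = -5, C2 = 4.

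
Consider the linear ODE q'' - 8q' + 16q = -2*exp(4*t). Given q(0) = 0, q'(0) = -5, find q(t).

Characteristic equation r² - 8r + 16 = 0 has discriminant (-8)² - 4·(16) = 0, so r = 4 is a repeated root.
Hence q_h = (C1 + C2*t)*exp(4*t).
Since exp(4*t) solves the homogeneous equation (r = 4 is a root of multiplicity 2), multiply the trial by t^2. Try q_p = A*t^2*exp(4*t). Substituting into the equation and dividing by exp(4*t) gives A = -1, so q_p = -t^2*exp(4*t).
General solution: q = C1*exp(4*t) - t^2*exp(4*t) + C2*t*exp(4*t).
Apply the initial conditions: q(0) = C1 = 0 and q'(0) = C2 + 4*C1 = -5. Solving gives C1 = 0, C2 = -5.

q = -t**2*exp(4*t) - 5*t*exp(4*t)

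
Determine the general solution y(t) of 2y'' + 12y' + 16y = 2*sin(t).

Divide through by 2: y'' + 6y' + 8y = sin(t).
Characteristic equation r² + 6r + 8 = 0 factors as (r + 4)(r + 2) = 0, so r = -4, -2.
Hence y_h = C1*exp(-4*t) + C2*exp(-2*t).
Try y_p = A*cos(t) + B*sin(t). Substituting and equating the coefficients of cos(t) and sin(t) gives A = -6/85, B = 7/85, so y_p = -6*cos(t)/85 + 7*sin(t)/85.

y = -6*cos(t)/85 + 7*sin(t)/85 + C1*exp(-4*t) + C2*exp(-2*t)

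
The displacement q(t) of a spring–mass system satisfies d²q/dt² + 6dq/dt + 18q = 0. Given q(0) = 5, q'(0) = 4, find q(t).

q = 5*cos(3*t)*exp(-3*t) + 19*exp(-3*t)*sin(3*t)/3

Characteristic equation r² + 6r + 18 = 0 has discriminant (6)² - 4·(18) = -36 < 0, so r = -3 ± 3i.
Hence q_h = C1*cos(3*t)*exp(-3*t) + C2*exp(-3*t)*sin(3*t).
Apply the initial conditions: q(0) = C1 = 5 and q'(0) = -3*C1 + 3*C2 = 4. Solving gives C1 = 5, C2 = 19/3.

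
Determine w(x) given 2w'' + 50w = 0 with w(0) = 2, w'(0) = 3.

Divide through by 2: w'' + 25w = 0.
Characteristic equation r² + 25 = 0 has discriminant (0)² - 4·(25) = -100 < 0, so r = ± 5i.
Hence w_h = C1*cos(5*x) + C2*sin(5*x).
Apply the initial conditions: w(0) = C1 = 2 and w'(0) = 5*C2 = 3. Solving gives C1 = 2, C2 = 3/5.

w = 2*cos(5*x) + 3*sin(5*x)/5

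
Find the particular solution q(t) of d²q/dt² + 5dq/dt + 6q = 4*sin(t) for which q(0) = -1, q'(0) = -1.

q = -16*exp(-2*t)/5 - 2*cos(t)/5 + 2*sin(t)/5 + 13*exp(-3*t)/5

Characteristic equation r² + 5r + 6 = 0 factors as (r + 2)(r + 3) = 0, so r = -2, -3.
Hence q_h = C1*exp(-2*t) + C2*exp(-3*t).
Try q_p = A*cos(t) + B*sin(t). Substituting and equating the coefficients of cos(t) and sin(t) gives A = -2/5, B = 2/5, so q_p = -2*cos(t)/5 + 2*sin(t)/5.
General solution: q = -2*cos(t)/5 + 2*sin(t)/5 + C1*exp(-2*t) + C2*exp(-3*t).
Apply the initial conditions: q(0) = -2/5 + C1 + C2 = -1 and q'(0) = 2/5 - 3*C2 - 2*C1 = -1. Solving gives C1 = -16/5, C2 = 13/5.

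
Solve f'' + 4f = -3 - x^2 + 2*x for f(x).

Characteristic equation r² + 4 = 0 has discriminant (0)² - 4·(4) = -16 < 0, so r = ± 2i.
Hence f_h = C1*cos(2*x) + C2*sin(2*x).
For the particular solution try f_p = A0 + A1*x + A2*x^2. Substituting and matching coefficients of each power of x gives A0 = -5/8, A1 = 1/2, A2 = -1/4, so f_p = -5/8 + x/2 - x^2/4.

f = -5/8 + x/2 - x**2/4 + C1*cos(2*x) + C2*sin(2*x)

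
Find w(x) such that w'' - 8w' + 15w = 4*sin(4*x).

Characteristic equation r² - 8r + 15 = 0 factors as (r - 5)(r - 3) = 0, so r = 5, 3.
Hence w_h = C1*exp(5*x) + C2*exp(3*x).
Try w_p = A*cos(4*x) + B*sin(4*x). Substituting and equating the coefficients of cos(4x) and sin(4x) gives A = 128/1025, B = -4/1025, so w_p = -4*sin(4*x)/1025 + 128*cos(4*x)/1025.

w = -4*sin(4*x)/1025 + 128*cos(4*x)/1025 + C1*exp(5*x) + C2*exp(3*x)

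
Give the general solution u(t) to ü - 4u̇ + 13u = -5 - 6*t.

Characteristic equation r² - 4r + 13 = 0 has discriminant (-4)² - 4·(13) = -36 < 0, so r = 2 ± 3i.
Hence u_h = C1*cos(3*t)*exp(2*t) + C2*exp(2*t)*sin(3*t).
For the particular solution try u_p = A0 + A1*t. Substituting and matching coefficients of each power of t gives A0 = -89/169, A1 = -6/13, so u_p = -89/169 - 6*t/13.

u = -89/169 - 6*t/13 + C1*cos(3*t)*exp(2*t) + C2*exp(2*t)*sin(3*t)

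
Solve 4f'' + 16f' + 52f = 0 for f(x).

Divide through by 4: f'' + 4f' + 13f = 0.
Characteristic equation r² + 4r + 13 = 0 has discriminant (4)² - 4·(13) = -36 < 0, so r = -2 ± 3i.
Hence f_h = C1*cos(3*x)*exp(-2*x) + C2*exp(-2*x)*sin(3*x).

f = C1*cos(3*x)*exp(-2*x) + C2*exp(-2*x)*sin(3*x)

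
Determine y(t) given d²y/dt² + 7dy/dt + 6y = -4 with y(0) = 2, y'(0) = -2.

Characteristic equation r² + 7r + 6 = 0 factors as (r + 1)(r + 6) = 0, so r = -1, -6.
Hence y_h = C1*exp(-t) + C2*exp(-6*t).
For the particular solution try y_p = A0. Substituting and matching coefficients of each power of t gives A0 = -2/3, so y_p = -2/3.
General solution: y = -2/3 + C1*exp(-t) + C2*exp(-6*t).
Apply the initial conditions: y(0) = -2/3 + C1 + C2 = 2 and y'(0) = -C1 - 6*C2 = -2. Solving gives C1 = 14/5, C2 = -2/15.

y = -2/3 - 2*exp(-6*t)/15 + 14*exp(-t)/5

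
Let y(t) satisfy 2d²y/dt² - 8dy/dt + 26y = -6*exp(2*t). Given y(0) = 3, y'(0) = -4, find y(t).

y = -exp(2*t)/3 - 10*exp(2*t)*sin(3*t)/3 + 10*cos(3*t)*exp(2*t)/3

Divide through by 2: y'' - 4y' + 13y = -3*exp(2*t).
Characteristic equation r² - 4r + 13 = 0 has discriminant (-4)² - 4·(13) = -36 < 0, so r = 2 ± 3i.
Hence y_h = C1*cos(3*t)*exp(2*t) + C2*exp(2*t)*sin(3*t).
Try y_p = A*exp(2*t). Substituting into the equation and dividing by exp(2*t) gives A = -1/3, so y_p = -exp(2*t)/3.
General solution: y = -exp(2*t)/3 + C1*cos(3*t)*exp(2*t) + C2*exp(2*t)*sin(3*t).
Apply the initial conditions: y(0) = -1/3 + C1 = 3 and y'(0) = -2/3 + 2*C1 + 3*C2 = -4. Solving gives C1 = 10/3, C2 = -10/3.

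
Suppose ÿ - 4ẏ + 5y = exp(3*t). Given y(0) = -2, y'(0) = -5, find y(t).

Characteristic equation r² - 4r + 5 = 0 has discriminant (-4)² - 4·(5) = -4 < 0, so r = 2 ± i.
Hence y_h = C1*cos(t)*exp(2*t) + C2*exp(2*t)*sin(t).
Try y_p = A*exp(3*t). Substituting into the equation and dividing by exp(3*t) gives A = 1/2, so y_p = exp(3*t)/2.
General solution: y = exp(3*t)/2 + C1*cos(t)*exp(2*t) + C2*exp(2*t)*sin(t).
Apply the initial conditions: y(0) = 1/2 + C1 = -2 and y'(0) = 3/2 + C2 + 2*C1 = -5. Solving gives C1 = -5/2, C2 = -3/2.

y = exp(3*t)/2 - 5*cos(t)*exp(2*t)/2 - 3*exp(2*t)*sin(t)/2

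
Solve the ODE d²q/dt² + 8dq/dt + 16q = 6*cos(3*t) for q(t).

Characteristic equation r² + 8r + 16 = 0 has discriminant (8)² - 4·(16) = 0, so r = -4 is a repeated root.
Hence q_h = (C1 + C2*t)*exp(-4*t).
Try q_p = A*cos(3*t) + B*sin(3*t). Substituting and equating the coefficients of cos(3t) and sin(3t) gives A = 42/625, B = 144/625, so q_p = 42*cos(3*t)/625 + 144*sin(3*t)/625.

q = 42*cos(3*t)/625 + 144*sin(3*t)/625 + C1*exp(-4*t) + C2*t*exp(-4*t)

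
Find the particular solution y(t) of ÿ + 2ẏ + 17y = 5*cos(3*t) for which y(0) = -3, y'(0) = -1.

y = 2*cos(3*t)/5 + 3*sin(3*t)/10 - 53*exp(-t)*sin(4*t)/40 - 17*cos(4*t)*exp(-t)/5

Characteristic equation r² + 2r + 17 = 0 has discriminant (2)² - 4·(17) = -64 < 0, so r = -1 ± 4i.
Hence y_h = C1*cos(4*t)*exp(-t) + C2*exp(-t)*sin(4*t).
Try y_p = A*cos(3*t) + B*sin(3*t). Substituting and equating the coefficients of cos(3t) and sin(3t) gives A = 2/5, B = 3/10, so y_p = 2*cos(3*t)/5 + 3*sin(3*t)/10.
General solution: y = 2*cos(3*t)/5 + 3*sin(3*t)/10 + C1*cos(4*t)*exp(-t) + C2*exp(-t)*sin(4*t).
Apply the initial conditions: y(0) = 2/5 + C1 = -3 and y'(0) = 9/10 - C1 + 4*C2 = -1. Solving gives C1 = -17/5, C2 = -53/40.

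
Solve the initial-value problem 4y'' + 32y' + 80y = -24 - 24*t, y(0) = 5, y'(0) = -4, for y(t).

y = -9/50 - 3*t/10 + 259*cos(2*t)*exp(-4*t)/50 + 851*exp(-4*t)*sin(2*t)/100

Divide through by 4: y'' + 8y' + 20y = -6 - 6*t.
Characteristic equation r² + 8r + 20 = 0 has discriminant (8)² - 4·(20) = -16 < 0, so r = -4 ± 2i.
Hence y_h = C1*cos(2*t)*exp(-4*t) + C2*exp(-4*t)*sin(2*t).
For the particular solution try y_p = A0 + A1*t. Substituting and matching coefficients of each power of t gives A0 = -9/50, A1 = -3/10, so y_p = -9/50 - 3*t/10.
General solution: y = -9/50 - 3*t/10 + C1*cos(2*t)*exp(-4*t) + C2*exp(-4*t)*sin(2*t).
Apply the initial conditions: y(0) = -9/50 + C1 = 5 and y'(0) = -3/10 - 4*C1 + 2*C2 = -4. Solving gives C1 = 259/50, C2 = 851/100.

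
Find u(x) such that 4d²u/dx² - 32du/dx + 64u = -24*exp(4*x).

u = C1*exp(4*x) - 3*x**2*exp(4*x) + C2*x*exp(4*x)

Divide through by 4: u'' - 8u' + 16u = -6*exp(4*x).
Characteristic equation r² - 8r + 16 = 0 has discriminant (-8)² - 4·(16) = 0, so r = 4 is a repeated root.
Hence u_h = (C1 + C2*x)*exp(4*x).
Since exp(4*x) solves the homogeneous equation (r = 4 is a root of multiplicity 2), multiply the trial by x^2. Try u_p = A*x^2*exp(4*x). Substituting into the equation and dividing by exp(4*x) gives A = -3, so u_p = -3*x^2*exp(4*x).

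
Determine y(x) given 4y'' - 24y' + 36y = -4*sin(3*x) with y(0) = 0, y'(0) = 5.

y = -cos(3*x)/18 + exp(3*x)/18 + 29*x*exp(3*x)/6

Divide through by 4: y'' - 6y' + 9y = -sin(3*x).
Characteristic equation r² - 6r + 9 = 0 has discriminant (-6)² - 4·(9) = 0, so r = 3 is a repeated root.
Hence y_h = (C1 + C2*x)*exp(3*x).
Try y_p = A*cos(3*x) + B*sin(3*x). Substituting and equating the coefficients of cos(3x) and sin(3x) gives A = -1/18, B = 0, so y_p = -cos(3*x)/18.
General solution: y = -cos(3*x)/18 + C1*exp(3*x) + C2*x*exp(3*x).
Apply the initial conditions: y(0) = -1/18 + C1 = 0 and y'(0) = C2 + 3*C1 = 5. Solving gives C1 = 1/18, C2 = 29/6.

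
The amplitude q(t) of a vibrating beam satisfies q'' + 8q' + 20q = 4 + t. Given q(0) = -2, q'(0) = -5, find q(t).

Characteristic equation r² + 8r + 20 = 0 has discriminant (8)² - 4·(20) = -16 < 0, so r = -4 ± 2i.
Hence q_h = C1*cos(2*t)*exp(-4*t) + C2*exp(-4*t)*sin(2*t).
For the particular solution try q_p = A0 + A1*t. Substituting and matching coefficients of each power of t gives A0 = 9/50, A1 = 1/20, so q_p = 9/50 + t/20.
General solution: q = 9/50 + t/20 + C1*cos(2*t)*exp(-4*t) + C2*exp(-4*t)*sin(2*t).
Apply the initial conditions: q(0) = 9/50 + C1 = -2 and q'(0) = 1/20 - 4*C1 + 2*C2 = -5. Solving gives C1 = -109/50, C2 = -1377/200.

q = 9/50 + t/20 - 1377*exp(-4*t)*sin(2*t)/200 - 109*cos(2*t)*exp(-4*t)/50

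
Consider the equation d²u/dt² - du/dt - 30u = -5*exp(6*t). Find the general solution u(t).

Characteristic equation r² - r - 30 = 0 factors as (r - 6)(r + 5) = 0, so r = 6, -5.
Hence u_h = C1*exp(6*t) + C2*exp(-5*t).
Since exp(6*t) solves the homogeneous equation (r = 6 is a root of multiplicity 1), multiply the trial by t. Try u_p = A*t*exp(6*t). Substituting into the equation and dividing by exp(6*t) gives A = -5/11, so u_p = -5*t*exp(6*t)/11.

u = C1*exp(6*t) + C2*exp(-5*t) - 5*t*exp(6*t)/11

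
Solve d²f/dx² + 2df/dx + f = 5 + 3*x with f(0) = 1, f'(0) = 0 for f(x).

Characteristic equation r² + 2r + 1 = 0 has discriminant (2)² - 4·(1) = 0, so r = -1 is a repeated root.
Hence f_h = (C1 + C2*x)*exp(-x).
For the particular solution try f_p = A0 + A1*x. Substituting and matching coefficients of each power of x gives A0 = -1, A1 = 3, so f_p = -1 + 3*x.
General solution: f = -1 + 3*x + C1*exp(-x) + C2*x*exp(-x).
Apply the initial conditions: f(0) = -1 + C1 = 1 and f'(0) = 3 + C2 - C1 = 0. Solving gives C1 = 2, C2 = -1.

f = -1 + 2*exp(-x) + 3*x - x*exp(-x)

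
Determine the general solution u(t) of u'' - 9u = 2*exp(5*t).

Characteristic equation r² - 9 = 0 factors as (r + 3)(r - 3) = 0, so r = -3, 3.
Hence u_h = C1*exp(-3*t) + C2*exp(3*t).
Try u_p = A*exp(5*t). Substituting into the equation and dividing by exp(5*t) gives A = 1/8, so u_p = exp(5*t)/8.

u = exp(5*t)/8 + C1*exp(-3*t) + C2*exp(3*t)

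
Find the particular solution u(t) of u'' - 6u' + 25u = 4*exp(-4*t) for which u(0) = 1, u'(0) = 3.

u = 4*exp(-4*t)/65 + 7*exp(3*t)*sin(4*t)/65 + 61*cos(4*t)*exp(3*t)/65

Characteristic equation r² - 6r + 25 = 0 has discriminant (-6)² - 4·(25) = -64 < 0, so r = 3 ± 4i.
Hence u_h = C1*cos(4*t)*exp(3*t) + C2*exp(3*t)*sin(4*t).
Try u_p = A*exp(-4*t). Substituting into the equation and dividing by exp(-4*t) gives A = 4/65, so u_p = 4*exp(-4*t)/65.
General solution: u = 4*exp(-4*t)/65 + C1*cos(4*t)*exp(3*t) + C2*exp(3*t)*sin(4*t).
Apply the initial conditions: u(0) = 4/65 + C1 = 1 and u'(0) = -16/65 + 3*C1 + 4*C2 = 3. Solving gives C1 = 61/65, C2 = 7/65.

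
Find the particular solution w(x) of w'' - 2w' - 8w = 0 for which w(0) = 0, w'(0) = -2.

Characteristic equation r² - 2r - 8 = 0 factors as (r - 4)(r + 2) = 0, so r = 4, -2.
Hence w_h = C1*exp(4*x) + C2*exp(-2*x).
Apply the initial conditions: w(0) = C1 + C2 = 0 and w'(0) = -2*C2 + 4*C1 = -2. Solving gives C1 = -1/3, C2 = 1/3.

w = -exp(4*x)/3 + exp(-2*x)/3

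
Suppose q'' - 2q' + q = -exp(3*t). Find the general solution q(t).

q = -exp(3*t)/4 + C1*exp(t) + C2*t*exp(t)

Characteristic equation r² - 2r + 1 = 0 has discriminant (-2)² - 4·(1) = 0, so r = 1 is a repeated root.
Hence q_h = (C1 + C2*t)*exp(t).
Try q_p = A*exp(3*t). Substituting into the equation and dividing by exp(3*t) gives A = -1/4, so q_p = -exp(3*t)/4.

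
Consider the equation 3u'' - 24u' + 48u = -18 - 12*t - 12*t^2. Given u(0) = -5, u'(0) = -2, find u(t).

Divide through by 3: u'' - 8u' + 16u = -6 - 4*t - 4*t^2.
Characteristic equation r² - 8r + 16 = 0 has discriminant (-8)² - 4·(16) = 0, so r = 4 is a repeated root.
Hence u_h = (C1 + C2*t)*exp(4*t).
For the particular solution try u_p = A0 + A1*t + A2*t^2. Substituting and matching coefficients of each power of t gives A0 = -19/32, A1 = -1/2, A2 = -1/4, so u_p = -19/32 - t/2 - t^2/4.
General solution: u = -19/32 - t/2 - t^2/4 + C1*exp(4*t) + C2*t*exp(4*t).
Apply the initial conditions: u(0) = -19/32 + C1 = -5 and u'(0) = -1/2 + C2 + 4*C1 = -2. Solving gives C1 = -141/32, C2 = 129/8.

u = -19/32 - 141*exp(4*t)/32 - t/2 - t**2/4 + 129*t*exp(4*t)/8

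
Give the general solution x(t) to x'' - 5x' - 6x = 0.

Characteristic equation r² - 5r - 6 = 0 factors as (r - 6)(r + 1) = 0, so r = 6, -1.
Hence x_h = C1*exp(6*t) + C2*exp(-t).

x = C1*exp(6*t) + C2*exp(-t)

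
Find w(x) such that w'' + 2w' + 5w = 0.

w = C1*cos(2*x)*exp(-x) + C2*exp(-x)*sin(2*x)

Characteristic equation r² + 2r + 5 = 0 has discriminant (2)² - 4·(5) = -16 < 0, so r = -1 ± 2i.
Hence w_h = C1*cos(2*x)*exp(-x) + C2*exp(-x)*sin(2*x).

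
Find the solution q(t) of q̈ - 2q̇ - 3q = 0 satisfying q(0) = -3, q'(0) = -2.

q = -7*exp(-t)/4 - 5*exp(3*t)/4

Characteristic equation r² - 2r - 3 = 0 factors as (r + 1)(r - 3) = 0, so r = -1, 3.
Hence q_h = C1*exp(-t) + C2*exp(3*t).
Apply the initial conditions: q(0) = C1 + C2 = -3 and q'(0) = -C1 + 3*C2 = -2. Solving gives C1 = -7/4, C2 = -5/4.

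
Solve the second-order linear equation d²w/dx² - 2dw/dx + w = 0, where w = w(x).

Characteristic equation r² - 2r + 1 = 0 has discriminant (-2)² - 4·(1) = 0, so r = 1 is a repeated root.
Hence w_h = (C1 + C2*x)*exp(x).

w = C1*exp(x) + C2*x*exp(x)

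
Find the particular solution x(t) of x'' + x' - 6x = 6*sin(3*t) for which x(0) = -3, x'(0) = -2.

Characteristic equation r² + r - 6 = 0 factors as (r + 3)(r - 2) = 0, so r = -3, 2.
Hence x_h = C1*exp(-3*t) + C2*exp(2*t).
Try x_p = A*cos(3*t) + B*sin(3*t). Substituting and equating the coefficients of cos(3t) and sin(3t) gives A = -1/13, B = -5/13, so x_p = -5*sin(3*t)/13 - cos(3*t)/13.
General solution: x = -5*sin(3*t)/13 - cos(3*t)/13 + C1*exp(-3*t) + C2*exp(2*t).
Apply the initial conditions: x(0) = -1/13 + C1 + C2 = -3 and x'(0) = -15/13 - 3*C1 + 2*C2 = -2. Solving gives C1 = -1, C2 = -25/13.

x = -exp(-3*t) - 25*exp(2*t)/13 - 5*sin(3*t)/13 - cos(3*t)/13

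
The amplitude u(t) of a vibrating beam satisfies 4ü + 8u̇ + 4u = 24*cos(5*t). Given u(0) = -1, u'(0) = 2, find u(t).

Divide through by 4: u'' + 2u' + u = 6*cos(5*t).
Characteristic equation r² + 2r + 1 = 0 has discriminant (2)² - 4·(1) = 0, so r = -1 is a repeated root.
Hence u_h = (C1 + C2*t)*exp(-t).
Try u_p = A*cos(5*t) + B*sin(5*t). Substituting and equating the coefficients of cos(5t) and sin(5t) gives A = -36/169, B = 15/169, so u_p = -36*cos(5*t)/169 + 15*sin(5*t)/169.
General solution: u = -36*cos(5*t)/169 + 15*sin(5*t)/169 + C1*exp(-t) + C2*t*exp(-t).
Apply the initial conditions: u(0) = -36/169 + C1 = -1 and u'(0) = 75/169 + C2 - C1 = 2. Solving gives C1 = -133/169, C2 = 10/13.

u = -133*exp(-t)/169 - 36*cos(5*t)/169 + 15*sin(5*t)/169 + 10*t*exp(-t)/13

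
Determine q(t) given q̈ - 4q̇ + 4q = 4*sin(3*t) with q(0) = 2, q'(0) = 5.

q = -20*sin(3*t)/169 + 48*cos(3*t)/169 + 290*exp(2*t)/169 + 25*t*exp(2*t)/13

Characteristic equation r² - 4r + 4 = 0 has discriminant (-4)² - 4·(4) = 0, so r = 2 is a repeated root.
Hence q_h = (C1 + C2*t)*exp(2*t).
Try q_p = A*cos(3*t) + B*sin(3*t). Substituting and equating the coefficients of cos(3t) and sin(3t) gives A = 48/169, B = -20/169, so q_p = -20*sin(3*t)/169 + 48*cos(3*t)/169.
General solution: q = -20*sin(3*t)/169 + 48*cos(3*t)/169 + C1*exp(2*t) + C2*t*exp(2*t).
Apply the initial conditions: q(0) = 48/169 + C1 = 2 and q'(0) = -60/169 + C2 + 2*C1 = 5. Solving gives C1 = 290/169, C2 = 25/13.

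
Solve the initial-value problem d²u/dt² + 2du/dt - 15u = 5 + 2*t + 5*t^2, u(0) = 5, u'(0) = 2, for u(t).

Characteristic equation r² + 2r - 15 = 0 factors as (r - 3)(r + 5) = 0, so r = 3, -5.
Hence u_h = C1*exp(3*t) + C2*exp(-5*t).
For the particular solution try u_p = A0 + A1*t + A2*t^2. Substituting and matching coefficients of each power of t gives A0 = -11/27, A1 = -2/9, A2 = -1/3, so u_p = -11/27 - 2*t/9 - t^2/3.
General solution: u = -11/27 - 2*t/9 - t^2/3 + C1*exp(3*t) + C2*exp(-5*t).
Apply the initial conditions: u(0) = -11/27 + C1 + C2 = 5 and u'(0) = -2/9 - 5*C2 + 3*C1 = 2. Solving gives C1 = 395/108, C2 = 7/4.

u = -11/27 - 2*t/9 - t**2/3 + 7*exp(-5*t)/4 + 395*exp(3*t)/108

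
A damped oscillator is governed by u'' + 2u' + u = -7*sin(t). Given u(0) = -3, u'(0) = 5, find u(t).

Characteristic equation r² + 2r + 1 = 0 has discriminant (2)² - 4·(1) = 0, so r = -1 is a repeated root.
Hence u_h = (C1 + C2*t)*exp(-t).
Try u_p = A*cos(t) + B*sin(t). Substituting and equating the coefficients of cos(t) and sin(t) gives A = 7/2, B = 0, so u_p = 7*cos(t)/2.
General solution: u = 7*cos(t)/2 + C1*exp(-t) + C2*t*exp(-t).
Apply the initial conditions: u(0) = 7/2 + C1 = -3 and u'(0) = C2 - C1 = 5. Solving gives C1 = -13/2, C2 = -3/2.

u = -13*exp(-t)/2 + 7*cos(t)/2 - 3*t*exp(-t)/2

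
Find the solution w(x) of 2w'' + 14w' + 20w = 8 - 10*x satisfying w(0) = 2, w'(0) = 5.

w = 3/4 - 8*exp(-5*x)/3 - x/2 + 47*exp(-2*x)/12

Divide through by 2: w'' + 7w' + 10w = 4 - 5*x.
Characteristic equation r² + 7r + 10 = 0 factors as (r + 2)(r + 5) = 0, so r = -2, -5.
Hence w_h = C1*exp(-2*x) + C2*exp(-5*x).
For the particular solution try w_p = A0 + A1*x. Substituting and matching coefficients of each power of x gives A0 = 3/4, A1 = -1/2, so w_p = 3/4 - x/2.
General solution: w = 3/4 - x/2 + C1*exp(-2*x) + C2*exp(-5*x).
Apply the initial conditions: w(0) = 3/4 + C1 + C2 = 2 and w'(0) = -1/2 - 5*C2 - 2*C1 = 5. Solving gives C1 = 47/12, C2 = -8/3.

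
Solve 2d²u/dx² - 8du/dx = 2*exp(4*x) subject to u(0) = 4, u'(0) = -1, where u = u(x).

u = 69/16 - 5*exp(4*x)/16 + x*exp(4*x)/4

Divide through by 2: u'' - 4u' = exp(4*x).
Characteristic equation r² - 4r = 0 factors as (r - 4)r = 0, so r = 4, 0.
Hence u_h = C1*exp(4*x) + C2.
Since exp(4*x) solves the homogeneous equation (r = 4 is a root of multiplicity 1), multiply the trial by x. Try u_p = A*x*exp(4*x). Substituting into the equation and dividing by exp(4*x) gives A = 1/4, so u_p = x*exp(4*x)/4.
General solution: u = C2 + C1*exp(4*x) + x*exp(4*x)/4.
Apply the initial conditions: u(0) = C1 + C2 = 4 and u'(0) = 1/4 + 4*C1 = -1. Solving gives C1 = -5/16, C2 = 69/16.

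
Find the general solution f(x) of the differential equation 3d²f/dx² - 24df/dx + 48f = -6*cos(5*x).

f = 18*cos(5*x)/1681 + 80*sin(5*x)/1681 + C1*exp(4*x) + C2*x*exp(4*x)

Divide through by 3: f'' - 8f' + 16f = -2*cos(5*x).
Characteristic equation r² - 8r + 16 = 0 has discriminant (-8)² - 4·(16) = 0, so r = 4 is a repeated root.
Hence f_h = (C1 + C2*x)*exp(4*x).
Try f_p = A*cos(5*x) + B*sin(5*x). Substituting and equating the coefficients of cos(5x) and sin(5x) gives A = 18/1681, B = 80/1681, so f_p = 18*cos(5*x)/1681 + 80*sin(5*x)/1681.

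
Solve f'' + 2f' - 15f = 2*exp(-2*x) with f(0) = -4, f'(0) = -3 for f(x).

f = -113*exp(3*x)/40 - 25*exp(-5*x)/24 - 2*exp(-2*x)/15

Characteristic equation r² + 2r - 15 = 0 factors as (r - 3)(r + 5) = 0, so r = 3, -5.
Hence f_h = C1*exp(3*x) + C2*exp(-5*x).
Try f_p = A*exp(-2*x). Substituting into the equation and dividing by exp(-2*x) gives A = -2/15, so f_p = -2*exp(-2*x)/15.
General solution: f = -2*exp(-2*x)/15 + C1*exp(3*x) + C2*exp(-5*x).
Apply the initial conditions: f(0) = -2/15 + C1 + C2 = -4 and f'(0) = 4/15 - 5*C2 + 3*C1 = -3. Solving gives C1 = -113/40, C2 = -25/24.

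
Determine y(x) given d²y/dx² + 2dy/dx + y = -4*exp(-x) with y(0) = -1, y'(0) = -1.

y = -exp(-x) - 2*x*exp(-x) - 2*x**2*exp(-x)

Characteristic equation r² + 2r + 1 = 0 has discriminant (2)² - 4·(1) = 0, so r = -1 is a repeated root.
Hence y_h = (C1 + C2*x)*exp(-x).
Since exp(-x) solves the homogeneous equation (r = -1 is a root of multiplicity 2), multiply the trial by x^2. Try y_p = A*x^2*exp(-x). Substituting into the equation and dividing by exp(-x) gives A = -2, so y_p = -2*x^2*exp(-x).
General solution: y = C1*exp(-x) - 2*x^2*exp(-x) + C2*x*exp(-x).
Apply the initial conditions: y(0) = C1 = -1 and y'(0) = C2 - C1 = -1. Solving gives C1 = -1, C2 = -2.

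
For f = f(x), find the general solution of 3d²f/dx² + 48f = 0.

f = C1*cos(4*x) + C2*sin(4*x)

Divide through by 3: f'' + 16f = 0.
Characteristic equation r² + 16 = 0 has discriminant (0)² - 4·(16) = -64 < 0, so r = ± 4i.
Hence f_h = C1*cos(4*x) + C2*sin(4*x).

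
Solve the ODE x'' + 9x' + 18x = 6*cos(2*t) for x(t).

x = 21*cos(2*t)/130 + 27*sin(2*t)/130 + C1*exp(-3*t) + C2*exp(-6*t)

Characteristic equation r² + 9r + 18 = 0 factors as (r + 3)(r + 6) = 0, so r = -3, -6.
Hence x_h = C1*exp(-3*t) + C2*exp(-6*t).
Try x_p = A*cos(2*t) + B*sin(2*t). Substituting and equating the coefficients of cos(2t) and sin(2t) gives A = 21/130, B = 27/130, so x_p = 21*cos(2*t)/130 + 27*sin(2*t)/130.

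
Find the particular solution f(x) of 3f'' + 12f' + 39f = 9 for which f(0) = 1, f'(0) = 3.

Divide through by 3: f'' + 4f' + 13f = 3.
Characteristic equation r² + 4r + 13 = 0 has discriminant (4)² - 4·(13) = -36 < 0, so r = -2 ± 3i.
Hence f_h = C1*cos(3*x)*exp(-2*x) + C2*exp(-2*x)*sin(3*x).
For the particular solution try f_p = A0. Substituting and matching coefficients of each power of x gives A0 = 3/13, so f_p = 3/13.
General solution: f = 3/13 + C1*cos(3*x)*exp(-2*x) + C2*exp(-2*x)*sin(3*x).
Apply the initial conditions: f(0) = 3/13 + C1 = 1 and f'(0) = -2*C1 + 3*C2 = 3. Solving gives C1 = 10/13, C2 = 59/39.

f = 3/13 + 10*cos(3*x)*exp(-2*x)/13 + 59*exp(-2*x)*sin(3*x)/39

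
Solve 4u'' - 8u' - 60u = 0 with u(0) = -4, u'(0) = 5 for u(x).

Divide through by 4: u'' - 2u' - 15u = 0.
Characteristic equation r² - 2r - 15 = 0 factors as (r - 5)(r + 3) = 0, so r = 5, -3.
Hence u_h = C1*exp(5*x) + C2*exp(-3*x).
Apply the initial conditions: u(0) = C1 + C2 = -4 and u'(0) = -3*C2 + 5*C1 = 5. Solving gives C1 = -7/8, C2 = -25/8.

u = -25*exp(-3*x)/8 - 7*exp(5*x)/8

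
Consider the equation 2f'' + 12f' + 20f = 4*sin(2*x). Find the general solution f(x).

Divide through by 2: f'' + 6f' + 10f = 2*sin(2*x).
Characteristic equation r² + 6r + 10 = 0 has discriminant (6)² - 4·(10) = -4 < 0, so r = -3 ± i.
Hence f_h = C1*cos(x)*exp(-3*x) + C2*exp(-3*x)*sin(x).
Try f_p = A*cos(2*x) + B*sin(2*x). Substituting and equating the coefficients of cos(2x) and sin(2x) gives A = -2/15, B = 1/15, so f_p = -2*cos(2*x)/15 + sin(2*x)/15.

f = -2*cos(2*x)/15 + sin(2*x)/15 + C1*cos(x)*exp(-3*x) + C2*exp(-3*x)*sin(x)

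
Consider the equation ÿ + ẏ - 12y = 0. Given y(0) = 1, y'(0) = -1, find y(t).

Characteristic equation r² + r - 12 = 0 factors as (r - 3)(r + 4) = 0, so r = 3, -4.
Hence y_h = C1*exp(3*t) + C2*exp(-4*t).
Apply the initial conditions: y(0) = C1 + C2 = 1 and y'(0) = -4*C2 + 3*C1 = -1. Solving gives C1 = 3/7, C2 = 4/7.

y = 3*exp(3*t)/7 + 4*exp(-4*t)/7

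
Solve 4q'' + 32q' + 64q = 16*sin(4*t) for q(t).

Divide through by 4: q'' + 8q' + 16q = 4*sin(4*t).
Characteristic equation r² + 8r + 16 = 0 has discriminant (8)² - 4·(16) = 0, so r = -4 is a repeated root.
Hence q_h = (C1 + C2*t)*exp(-4*t).
Try q_p = A*cos(4*t) + B*sin(4*t). Substituting and equating the coefficients of cos(4t) and sin(4t) gives A = -1/8, B = 0, so q_p = -cos(4*t)/8.

q = -cos(4*t)/8 + C1*exp(-4*t) + C2*t*exp(-4*t)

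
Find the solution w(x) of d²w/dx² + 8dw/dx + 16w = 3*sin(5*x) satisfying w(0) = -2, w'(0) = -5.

Characteristic equation r² + 8r + 16 = 0 has discriminant (8)² - 4·(16) = 0, so r = -4 is a repeated root.
Hence w_h = (C1 + C2*x)*exp(-4*x).
Try w_p = A*cos(5*x) + B*sin(5*x). Substituting and equating the coefficients of cos(5x) and sin(5x) gives A = -120/1681, B = -27/1681, so w_p = -120*cos(5*x)/1681 - 27*sin(5*x)/1681.
General solution: w = -120*cos(5*x)/1681 - 27*sin(5*x)/1681 + C1*exp(-4*x) + C2*x*exp(-4*x).
Apply the initial conditions: w(0) = -120/1681 + C1 = -2 and w'(0) = -135/1681 + C2 - 4*C1 = -5. Solving gives C1 = -3242/1681, C2 = -518/41.

w = -3242*exp(-4*x)/1681 - 120*cos(5*x)/1681 - 27*sin(5*x)/1681 - 518*x*exp(-4*x)/41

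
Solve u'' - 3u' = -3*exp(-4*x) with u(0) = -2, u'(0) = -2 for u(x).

Characteristic equation r² - 3r = 0 factors as (r - 3)r = 0, so r = 3, 0.
Hence u_h = C1*exp(3*x) + C2.
Try u_p = A*exp(-4*x). Substituting into the equation and dividing by exp(-4*x) gives A = -3/28, so u_p = -3*exp(-4*x)/28.
General solution: u = C2 - 3*exp(-4*x)/28 + C1*exp(3*x).
Apply the initial conditions: u(0) = -3/28 + C1 + C2 = -2 and u'(0) = 3/7 + 3*C1 = -2. Solving gives C1 = -17/21, C2 = -13/12.

u = -13/12 - 17*exp(3*x)/21 - 3*exp(-4*x)/28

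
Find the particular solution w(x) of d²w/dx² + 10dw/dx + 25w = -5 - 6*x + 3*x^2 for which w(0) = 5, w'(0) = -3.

Characteristic equation r² + 10r + 25 = 0 has discriminant (10)² - 4·(25) = 0, so r = -5 is a repeated root.
Hence w_h = (C1 + C2*x)*exp(-5*x).
For the particular solution try w_p = A0 + A1*x + A2*x^2. Substituting and matching coefficients of each power of x gives A0 = -47/625, A1 = -42/125, A2 = 3/25, so w_p = -47/625 - 42*x/125 + 3*x^2/25.
General solution: w = -47/625 - 42*x/125 + 3*x^2/25 + C1*exp(-5*x) + C2*x*exp(-5*x).
Apply the initial conditions: w(0) = -47/625 + C1 = 5 and w'(0) = -42/125 + C2 - 5*C1 = -3. Solving gives C1 = 3172/625, C2 = 2839/125.

w = -47/625 - 42*x/125 + 3*x**2/25 + 3172*exp(-5*x)/625 + 2839*x*exp(-5*x)/125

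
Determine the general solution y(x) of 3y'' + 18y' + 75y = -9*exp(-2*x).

y = -3*exp(-2*x)/17 + C1*cos(4*x)*exp(-3*x) + C2*exp(-3*x)*sin(4*x)

Divide through by 3: y'' + 6y' + 25y = -3*exp(-2*x).
Characteristic equation r² + 6r + 25 = 0 has discriminant (6)² - 4·(25) = -64 < 0, so r = -3 ± 4i.
Hence y_h = C1*cos(4*x)*exp(-3*x) + C2*exp(-3*x)*sin(4*x).
Try y_p = A*exp(-2*x). Substituting into the equation and dividing by exp(-2*x) gives A = -3/17, so y_p = -3*exp(-2*x)/17.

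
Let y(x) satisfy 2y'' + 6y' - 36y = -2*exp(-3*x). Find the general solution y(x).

y = exp(-3*x)/18 + C1*exp(3*x) + C2*exp(-6*x)

Divide through by 2: y'' + 3y' - 18y = -exp(-3*x).
Characteristic equation r² + 3r - 18 = 0 factors as (r - 3)(r + 6) = 0, so r = 3, -6.
Hence y_h = C1*exp(3*x) + C2*exp(-6*x).
Try y_p = A*exp(-3*x). Substituting into the equation and dividing by exp(-3*x) gives A = 1/18, so y_p = exp(-3*x)/18.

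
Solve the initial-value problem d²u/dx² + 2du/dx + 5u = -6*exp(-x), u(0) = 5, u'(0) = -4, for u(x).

Characteristic equation r² + 2r + 5 = 0 has discriminant (2)² - 4·(5) = -16 < 0, so r = -1 ± 2i.
Hence u_h = C1*cos(2*x)*exp(-x) + C2*exp(-x)*sin(2*x).
Try u_p = A*exp(-x). Substituting into the equation and dividing by exp(-x) gives A = -3/2, so u_p = -3*exp(-x)/2.
General solution: u = -3*exp(-x)/2 + C1*cos(2*x)*exp(-x) + C2*exp(-x)*sin(2*x).
Apply the initial conditions: u(0) = -3/2 + C1 = 5 and u'(0) = 3/2 - C1 + 2*C2 = -4. Solving gives C1 = 13/2, C2 = 1/2.

u = -3*exp(-x)/2 + exp(-x)*sin(2*x)/2 + 13*cos(2*x)*exp(-x)/2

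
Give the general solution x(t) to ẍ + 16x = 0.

Characteristic equation r² + 16 = 0 has discriminant (0)² - 4·(16) = -64 < 0, so r = ± 4i.
Hence x_h = C1*cos(4*t) + C2*sin(4*t).

x = C1*cos(4*t) + C2*sin(4*t)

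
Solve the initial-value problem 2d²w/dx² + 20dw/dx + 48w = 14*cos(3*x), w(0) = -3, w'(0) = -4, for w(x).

w = -289*exp(-4*x)/25 + 7*cos(3*x)/75 + 14*sin(3*x)/75 + 127*exp(-6*x)/15

Divide through by 2: w'' + 10w' + 24w = 7*cos(3*x).
Characteristic equation r² + 10r + 24 = 0 factors as (r + 6)(r + 4) = 0, so r = -6, -4.
Hence w_h = C1*exp(-6*x) + C2*exp(-4*x).
Try w_p = A*cos(3*x) + B*sin(3*x). Substituting and equating the coefficients of cos(3x) and sin(3x) gives A = 7/75, B = 14/75, so w_p = 7*cos(3*x)/75 + 14*sin(3*x)/75.
General solution: w = 7*cos(3*x)/75 + 14*sin(3*x)/75 + C1*exp(-6*x) + C2*exp(-4*x).
Apply the initial conditions: w(0) = 7/75 + C1 + C2 = -3 and w'(0) = 14/25 - 6*C1 - 4*C2 = -4. Solving gives C1 = 127/15, C2 = -289/25.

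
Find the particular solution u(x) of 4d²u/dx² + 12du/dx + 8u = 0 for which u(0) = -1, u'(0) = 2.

u = -exp(-2*x)

Divide through by 4: u'' + 3u' + 2u = 0.
Characteristic equation r² + 3r + 2 = 0 factors as (r + 1)(r + 2) = 0, so r = -1, -2.
Hence u_h = C1*exp(-x) + C2*exp(-2*x).
Apply the initial conditions: u(0) = C1 + C2 = -1 and u'(0) = -C1 - 2*C2 = 2. Solving gives C1 = 0, C2 = -1.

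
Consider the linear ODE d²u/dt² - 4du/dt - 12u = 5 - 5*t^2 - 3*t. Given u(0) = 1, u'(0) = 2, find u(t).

Characteristic equation r² - 4r - 12 = 0 factors as (r + 2)(r - 6) = 0, so r = -2, 6.
Hence u_h = C1*exp(-2*t) + C2*exp(6*t).
For the particular solution try u_p = A0 + A1*t + A2*t^2. Substituting and matching coefficients of each power of t gives A0 = -73/216, A1 = -1/36, A2 = 5/12, so u_p = -73/216 - t/36 + 5*t^2/12.
General solution: u = -73/216 - t/36 + 5*t^2/12 + C1*exp(-2*t) + C2*exp(6*t).
Apply the initial conditions: u(0) = -73/216 + C1 + C2 = 1 and u'(0) = -1/36 - 2*C1 + 6*C2 = 2. Solving gives C1 = 3/4, C2 = 127/216.

u = -73/216 - t/36 + 3*exp(-2*t)/4 + 5*t**2/12 + 127*exp(6*t)/216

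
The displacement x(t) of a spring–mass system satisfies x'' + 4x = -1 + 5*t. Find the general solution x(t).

x = -1/4 + 5*t/4 + C1*cos(2*t) + C2*sin(2*t)

Characteristic equation r² + 4 = 0 has discriminant (0)² - 4·(4) = -16 < 0, so r = ± 2i.
Hence x_h = C1*cos(2*t) + C2*sin(2*t).
For the particular solution try x_p = A0 + A1*t. Substituting and matching coefficients of each power of t gives A0 = -1/4, A1 = 5/4, so x_p = -1/4 + 5*t/4.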